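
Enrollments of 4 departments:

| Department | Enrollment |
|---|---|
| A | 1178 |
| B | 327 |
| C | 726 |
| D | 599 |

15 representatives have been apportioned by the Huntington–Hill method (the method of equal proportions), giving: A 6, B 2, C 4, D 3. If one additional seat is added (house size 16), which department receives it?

A

Priority for the next seat is population ÷ (√(s·(s+1))).
Priorities: A 181.769, B 133.497, C 162.339, D 172.916.
Highest priority: A.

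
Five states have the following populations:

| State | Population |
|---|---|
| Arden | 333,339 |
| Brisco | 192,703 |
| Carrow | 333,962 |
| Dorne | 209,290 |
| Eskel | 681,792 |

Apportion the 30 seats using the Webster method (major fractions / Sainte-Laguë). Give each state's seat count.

Standard divisor 1751086/30 ≈ 58369.533; standard quotas: Arden 5.711, Brisco 3.301, Carrow 5.722, Dorne 3.586, Eskel 11.681.
Rounding to the nearest integer gives 6, 3, 6, 4, 12 = 31 seats, so the divisor must be adjusted.
With modified divisor 59439.5: modified quotas Arden 5.608, Brisco 3.242, Carrow 5.619, Dorne 3.521, Eskel 11.470.
Rounding to the nearest integer: Arden 6, Brisco 3, Carrow 6, Dorne 4, Eskel 11 (total 30).

Arden 6; Brisco 3; Carrow 6; Dorne 4; Eskel 11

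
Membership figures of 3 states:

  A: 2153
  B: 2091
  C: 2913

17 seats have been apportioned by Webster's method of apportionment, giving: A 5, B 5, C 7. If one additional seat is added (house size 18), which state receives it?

A

Priority for the next seat is population ÷ (current seats + 0.5).
Priorities: A 391.455, B 380.182, C 388.400.
Highest priority: A.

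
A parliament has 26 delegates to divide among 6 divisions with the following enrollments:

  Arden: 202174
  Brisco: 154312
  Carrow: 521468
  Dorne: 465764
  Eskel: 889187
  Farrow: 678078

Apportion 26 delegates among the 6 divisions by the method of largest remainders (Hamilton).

Standard divisor: 2910983 ÷ 26 ≈ 111960.885.
Standard quotas: Arden 1.8058, Brisco 1.3783, Carrow 4.6576, Dorne 4.1601, Eskel 7.9419, Farrow 6.0564.
Lower quotas: Arden 1, Brisco 1, Carrow 4, Dorne 4, Eskel 7, Farrow 6 (sum 23, leaving 3 seats).
Remainders in descending order: Eskel 0.9419, Arden 0.8058, Carrow 0.6576, Brisco 0.3783, Dorne 0.1601, Farrow 0.0564.
Largest remainders: Eskel, Arden, Carrow receive the extra seats.

Arden: 2; Brisco: 1; Carrow: 5; Dorne: 4; Eskel: 8; Farrow: 6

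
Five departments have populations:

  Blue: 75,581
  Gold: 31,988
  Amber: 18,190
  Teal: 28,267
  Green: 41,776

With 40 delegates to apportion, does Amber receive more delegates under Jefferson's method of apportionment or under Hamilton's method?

Jefferson: Blue 16, Gold 6, Amber 3, Teal 6, Green 9.
Hamilton: Blue 15, Gold 7, Amber 4, Teal 6, Green 8.
Amber gets 3 under Jefferson and 4 under Hamilton.

Hamilton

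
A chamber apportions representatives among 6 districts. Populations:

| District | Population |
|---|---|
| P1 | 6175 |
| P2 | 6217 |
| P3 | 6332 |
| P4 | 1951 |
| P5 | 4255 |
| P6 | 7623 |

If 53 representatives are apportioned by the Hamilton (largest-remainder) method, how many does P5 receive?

The standard divisor is 32553/53 ≈ 614.208.
Standard quotas: P1 10.0536, P2 10.1220, P3 10.3092, P4 3.1765, P5 6.9276, P6 12.4111.
Lower quotas: P1 10, P2 10, P3 10, P4 3, P5 6, P6 12 (sum 51, leaving 2 seats).
Remainders in descending order: P5 0.9276, P6 0.4111, P3 0.3092, P4 0.1765, P2 0.1220, P1 0.0536.
Largest remainders: P5, P6 receive the extra seats.
P5 receives 7.

7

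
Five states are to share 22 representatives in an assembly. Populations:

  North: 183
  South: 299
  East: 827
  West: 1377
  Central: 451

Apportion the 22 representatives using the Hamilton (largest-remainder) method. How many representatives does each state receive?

Standard divisor: 3137 ÷ 22 ≈ 142.591.
Standard quotas: North 1.283, South 2.097, East 5.800, West 9.657, Central 3.163.
Lower quotas: North 1, South 2, East 5, West 9, Central 3 (sum 20, leaving 2 seats).
Remainders in descending order: East 0.800, West 0.657, North 0.283, Central 0.163, South 0.097.
Largest remainders: East, West receive the extra seats.

North=1, South=2, East=6, West=10, Central=3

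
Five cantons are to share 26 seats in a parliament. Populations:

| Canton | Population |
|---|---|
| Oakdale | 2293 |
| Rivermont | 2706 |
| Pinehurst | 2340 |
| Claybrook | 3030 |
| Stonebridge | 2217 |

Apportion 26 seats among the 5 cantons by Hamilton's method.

Total 12586; standard divisor 12586/26 ≈ 484.077.
Standard quotas: Oakdale 4.737, Rivermont 5.590, Pinehurst 4.834, Claybrook 6.259, Stonebridge 4.580.
Lower quotas: Oakdale 4, Rivermont 5, Pinehurst 4, Claybrook 6, Stonebridge 4 (sum 23, leaving 3 seats).
Remainders in descending order: Pinehurst 0.834, Oakdale 0.737, Rivermont 0.590, Stonebridge 0.580, Claybrook 0.259.
Largest remainders: Pinehurst, Oakdale, Rivermont receive the extra seats.

Oakdale 5; Rivermont 6; Pinehurst 5; Claybrook 6; Stonebridge 4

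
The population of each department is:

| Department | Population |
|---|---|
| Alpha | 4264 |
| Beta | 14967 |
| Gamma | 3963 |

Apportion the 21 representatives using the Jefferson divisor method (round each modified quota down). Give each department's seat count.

Alpha: 4, Beta: 14, Gamma: 3

Standard divisor 23194/21 ≈ 1104.476; standard quotas: Alpha 3.861, Beta 13.551, Gamma 3.588.
Rounding down gives 3, 13, 3 = 19 seats, so the divisor must be adjusted.
With modified divisor 1000: modified quotas Alpha 4.264, Beta 14.967, Gamma 3.963.
Rounding down: Alpha 4, Beta 14, Gamma 3 (total 21).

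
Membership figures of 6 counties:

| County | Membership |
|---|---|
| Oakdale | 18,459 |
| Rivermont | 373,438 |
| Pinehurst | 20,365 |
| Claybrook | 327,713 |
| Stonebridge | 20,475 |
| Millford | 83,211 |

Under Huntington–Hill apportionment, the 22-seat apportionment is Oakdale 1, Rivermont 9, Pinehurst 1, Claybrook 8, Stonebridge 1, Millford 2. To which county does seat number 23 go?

Priority for the next seat is population ÷ (√(s·(s+1))).
Priorities: Oakdale 13052.484, Rivermont 39363.821, Pinehurst 14400.230, Claybrook 38621.347, Stonebridge 14478.011, Millford 33970.748.
Highest priority: Rivermont.

Rivermont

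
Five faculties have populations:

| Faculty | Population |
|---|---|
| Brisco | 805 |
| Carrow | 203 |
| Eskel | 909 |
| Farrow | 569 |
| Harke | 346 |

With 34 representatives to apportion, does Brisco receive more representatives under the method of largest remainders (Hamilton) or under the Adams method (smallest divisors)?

Hamilton

Hamilton: Brisco 10, Carrow 2, Eskel 11, Farrow 7, Harke 4.
Adams: Brisco 9, Carrow 3, Eskel 11, Farrow 7, Harke 4.
Brisco gets 10 under Hamilton and 9 under Adams.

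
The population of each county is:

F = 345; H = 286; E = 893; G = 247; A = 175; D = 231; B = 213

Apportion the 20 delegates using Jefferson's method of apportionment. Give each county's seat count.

Standard divisor 2390/20 ≈ 119.5; standard quotas: F 2.887, H 2.393, E 7.473, G 2.067, A 1.464, D 1.933, B 1.782.
Rounding down gives 2, 2, 7, 2, 1, 1, 1 = 16 seats, so the divisor must be adjusted.
With modified divisor 100: modified quotas F 3.450, H 2.860, E 8.930, G 2.470, A 1.750, D 2.310, B 2.130.
Rounding down: F 3, H 2, E 8, G 2, A 1, D 2, B 2 (total 20).

F: 3; H: 2; E: 8; G: 2; A: 1; D: 2; B: 2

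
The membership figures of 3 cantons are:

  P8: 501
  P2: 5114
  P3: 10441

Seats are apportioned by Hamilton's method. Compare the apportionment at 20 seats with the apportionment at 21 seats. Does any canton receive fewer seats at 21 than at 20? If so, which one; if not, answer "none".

At 20 seats: P8 1, P2 6, P3 13.
At 21 seats: P8 0, P2 7, P3 14.
P8 drops from 1 to 0.

P8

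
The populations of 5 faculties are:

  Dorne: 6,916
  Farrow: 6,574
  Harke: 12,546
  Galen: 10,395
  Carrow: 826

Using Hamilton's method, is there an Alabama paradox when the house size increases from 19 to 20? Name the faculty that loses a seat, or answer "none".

Carrow

At 19 seats: Dorne 4, Farrow 3, Harke 6, Galen 5, Carrow 1.
At 20 seats: Dorne 4, Farrow 3, Harke 7, Galen 6, Carrow 0.
Carrow drops from 1 to 0.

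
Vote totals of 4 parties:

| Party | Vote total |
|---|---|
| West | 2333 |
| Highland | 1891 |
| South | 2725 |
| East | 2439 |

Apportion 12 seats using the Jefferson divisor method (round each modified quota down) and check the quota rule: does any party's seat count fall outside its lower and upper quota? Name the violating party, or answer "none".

Standard quotas: West 2.982, Highland 2.417, South 3.483, East 3.118.
Jefferson allocation: West 3, Highland 2, South 4, East 3.
Every allocation lies between the lower and upper quota.

none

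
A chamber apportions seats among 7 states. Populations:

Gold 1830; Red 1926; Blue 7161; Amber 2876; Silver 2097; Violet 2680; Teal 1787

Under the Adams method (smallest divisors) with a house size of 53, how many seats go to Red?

Standard divisor 20357/53 ≈ 384.094; standard quotas: Gold 4.764, Red 5.014, Blue 18.644, Amber 7.488, Silver 5.460, Violet 6.977, Teal 4.653.
Rounding up gives 5, 6, 19, 8, 6, 7, 5 = 56 seats, so the divisor must be adjusted.
With modified divisor 415: modified quotas Gold 4.410, Red 4.641, Blue 17.255, Amber 6.930, Silver 5.053, Violet 6.458, Teal 4.306.
Rounding up: Gold 5, Red 5, Blue 18, Amber 7, Silver 6, Violet 7, Teal 5 (total 53).
Red receives 5.

5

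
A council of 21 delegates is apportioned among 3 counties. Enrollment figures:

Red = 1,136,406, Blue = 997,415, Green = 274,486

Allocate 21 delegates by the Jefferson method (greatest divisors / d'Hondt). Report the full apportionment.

Red: 10; Blue: 9; Green: 2

Standard divisor 2408307/21 ≈ 114681.286; standard quotas: Red 9.909, Blue 8.697, Green 2.393.
Rounding down gives 9, 8, 2 = 19 seats, so the divisor must be adjusted.
With modified divisor 107100: modified quotas Red 10.611, Blue 9.313, Green 2.563.
Rounding down: Red 10, Blue 9, Green 2 (total 21).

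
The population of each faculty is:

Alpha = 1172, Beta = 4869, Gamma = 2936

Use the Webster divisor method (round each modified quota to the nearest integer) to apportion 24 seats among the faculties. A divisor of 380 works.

Alpha 3, Beta 13, Gamma 8

With modified divisor 380: modified quotas Alpha 3.084, Beta 12.813, Gamma 7.726.
Rounding to the nearest integer: Alpha 3, Beta 13, Gamma 8 (total 24).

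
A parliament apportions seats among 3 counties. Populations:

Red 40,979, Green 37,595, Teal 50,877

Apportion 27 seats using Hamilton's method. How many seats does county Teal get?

The standard divisor is 129451/27 ≈ 4794.481.
Standard quotas: Red 8.5471, Green 7.8413, Teal 10.6116.
Lower quotas: Red 8, Green 7, Teal 10 (sum 25, leaving 2 seats).
Remainders in descending order: Green 0.8413, Teal 0.6116, Red 0.5471.
Largest remainders: Green, Teal receive the extra seats.
Teal receives 11.

11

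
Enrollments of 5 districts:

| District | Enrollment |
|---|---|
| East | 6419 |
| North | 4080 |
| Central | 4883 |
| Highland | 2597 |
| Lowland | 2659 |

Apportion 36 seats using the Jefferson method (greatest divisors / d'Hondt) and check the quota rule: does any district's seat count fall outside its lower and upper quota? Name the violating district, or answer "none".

none

Standard quotas: East 11.197, North 7.117, Central 8.518, Highland 4.530, Lowland 4.638.
Jefferson allocation: East 12, North 7, Central 9, Highland 4, Lowland 4.
Every allocation lies between the lower and upper quota.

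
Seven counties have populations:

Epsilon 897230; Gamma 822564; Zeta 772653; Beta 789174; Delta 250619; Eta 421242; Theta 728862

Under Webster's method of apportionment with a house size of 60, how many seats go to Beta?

Standard divisor 4682344/60 ≈ 78039.067; standard quotas: Epsilon 11.497, Gamma 10.540, Zeta 9.901, Beta 10.113, Delta 3.211, Eta 5.398, Theta 9.340.
Rounding to the nearest integer gives 11, 11, 10, 10, 3, 5, 9 = 59 seats, so the divisor must be adjusted.
With modified divisor 77400: modified quotas Epsilon 11.592, Gamma 10.627, Zeta 9.983, Beta 10.196, Delta 3.238, Eta 5.442, Theta 9.417.
Rounding to the nearest integer: Epsilon 12, Gamma 11, Zeta 10, Beta 10, Delta 3, Eta 5, Theta 9 (total 60).
Beta receives 10.

10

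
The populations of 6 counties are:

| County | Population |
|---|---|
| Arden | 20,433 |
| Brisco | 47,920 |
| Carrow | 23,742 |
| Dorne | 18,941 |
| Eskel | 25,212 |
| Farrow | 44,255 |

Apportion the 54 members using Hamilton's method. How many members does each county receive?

Arden 6; Brisco 14; Carrow 7; Dorne 6; Eskel 8; Farrow 13

The standard divisor is 180503/54 ≈ 3342.648.
Standard quotas: Arden 6.1128, Brisco 14.3359, Carrow 7.1028, Dorne 5.6665, Eskel 7.5425, Farrow 13.2395.
Lower quotas: Arden 6, Brisco 14, Carrow 7, Dorne 5, Eskel 7, Farrow 13 (sum 52, leaving 2 seats).
Remainders in descending order: Dorne 0.6665, Eskel 0.5425, Brisco 0.3359, Farrow 0.2395, Arden 0.1128, Carrow 0.1028.
Largest remainders: Dorne, Eskel receive the extra seats.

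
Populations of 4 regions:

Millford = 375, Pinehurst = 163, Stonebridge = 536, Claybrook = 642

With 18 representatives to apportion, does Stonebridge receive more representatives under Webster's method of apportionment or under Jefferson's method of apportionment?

Jefferson

Webster: Millford 4, Pinehurst 2, Stonebridge 5, Claybrook 7.
Jefferson: Millford 4, Pinehurst 1, Stonebridge 6, Claybrook 7.
Stonebridge gets 5 under Webster and 6 under Jefferson.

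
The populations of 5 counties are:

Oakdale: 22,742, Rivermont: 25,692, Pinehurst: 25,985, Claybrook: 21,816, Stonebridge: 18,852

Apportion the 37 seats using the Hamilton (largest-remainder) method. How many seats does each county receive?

The standard divisor is 115087/37 ≈ 3110.459.
Standard quotas: Oakdale 7.3115, Rivermont 8.2599, Pinehurst 8.3541, Claybrook 7.0138, Stonebridge 6.0608.
Lower quotas: Oakdale 7, Rivermont 8, Pinehurst 8, Claybrook 7, Stonebridge 6 (sum 36, leaving 1 seat).
Remainders in descending order: Pinehurst 0.3541, Oakdale 0.3115, Rivermont 0.2599, Stonebridge 0.0608, Claybrook 0.0138.
The surplus seat goes to Pinehurst.

Oakdale: 7; Rivermont: 8; Pinehurst: 9; Claybrook: 7; Stonebridge: 6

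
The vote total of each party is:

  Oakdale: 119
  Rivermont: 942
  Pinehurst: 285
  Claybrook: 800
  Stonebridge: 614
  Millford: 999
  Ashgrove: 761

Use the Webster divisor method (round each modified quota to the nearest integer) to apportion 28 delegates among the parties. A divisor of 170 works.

With modified divisor 170: modified quotas Oakdale 0.700, Rivermont 5.541, Pinehurst 1.676, Claybrook 4.706, Stonebridge 3.612, Millford 5.876, Ashgrove 4.476.
Rounding to the nearest integer: Oakdale 1, Rivermont 6, Pinehurst 2, Claybrook 5, Stonebridge 4, Millford 6, Ashgrove 4 (total 28).

Oakdale 1; Rivermont 6; Pinehurst 2; Claybrook 5; Stonebridge 4; Millford 6; Ashgrove 4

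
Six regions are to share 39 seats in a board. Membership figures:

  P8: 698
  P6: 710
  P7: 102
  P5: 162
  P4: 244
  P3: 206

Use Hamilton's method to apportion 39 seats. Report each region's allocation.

P8: 13; P6: 13; P7: 2; P5: 3; P4: 4; P3: 4

Total 2122; standard divisor 2122/39 ≈ 54.41.
Standard quotas: P8 12.828, P6 13.049, P7 1.875, P5 2.977, P4 4.484, P3 3.786.
Lower quotas: P8 12, P6 13, P7 1, P5 2, P4 4, P3 3 (sum 35, leaving 4 seats).
Remainders in descending order: P5 0.977, P7 0.875, P8 0.828, P3 0.786, P4 0.484, P6 0.049.
Largest remainders: P5, P7, P8, P3 receive the extra seats.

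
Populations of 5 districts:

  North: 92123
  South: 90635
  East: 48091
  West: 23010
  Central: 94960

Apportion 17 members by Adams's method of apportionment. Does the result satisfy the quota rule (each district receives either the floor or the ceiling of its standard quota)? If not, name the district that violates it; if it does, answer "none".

none

Standard quotas: North 4.490, South 4.417, East 2.344, West 1.121, Central 4.628.
Adams allocation: North 4, South 4, East 3, West 1, Central 5.
Every allocation lies between the lower and upper quota.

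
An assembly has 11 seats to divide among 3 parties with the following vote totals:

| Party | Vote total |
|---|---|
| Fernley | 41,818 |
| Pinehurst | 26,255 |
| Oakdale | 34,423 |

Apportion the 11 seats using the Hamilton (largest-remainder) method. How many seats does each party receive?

Fernley 4, Pinehurst 3, Oakdale 4

Total 102496; standard divisor 102496/11 ≈ 9317.818.
Standard quotas: Fernley 4.4880, Pinehurst 2.8177, Oakdale 3.6943.
Lower quotas: Fernley 4, Pinehurst 2, Oakdale 3 (sum 9, leaving 2 seats).
Remainders in descending order: Pinehurst 0.8177, Oakdale 0.6943, Fernley 0.4880.
The surplus seats go to Pinehurst, Oakdale.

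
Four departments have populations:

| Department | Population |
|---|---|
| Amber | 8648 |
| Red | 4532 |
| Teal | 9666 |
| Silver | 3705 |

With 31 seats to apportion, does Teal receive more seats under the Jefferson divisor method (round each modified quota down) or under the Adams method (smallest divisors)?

Jefferson: Amber 10, Red 5, Teal 12, Silver 4.
Adams: Amber 10, Red 5, Teal 11, Silver 5.
Teal gets 12 under Jefferson and 11 under Adams.

Jefferson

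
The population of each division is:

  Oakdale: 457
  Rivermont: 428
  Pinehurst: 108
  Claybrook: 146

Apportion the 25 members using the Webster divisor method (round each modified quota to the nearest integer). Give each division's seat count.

Oakdale=10, Rivermont=10, Pinehurst=2, Claybrook=3

Standard divisor 1139/25 ≈ 45.56; standard quotas: Oakdale 10.031, Rivermont 9.394, Pinehurst 2.371, Claybrook 3.205.
Rounding to the nearest integer gives 10, 9, 2, 3 = 24 seats, so the divisor must be adjusted.
With modified divisor 44: modified quotas Oakdale 10.386, Rivermont 9.727, Pinehurst 2.455, Claybrook 3.318.
Rounding to the nearest integer: Oakdale 10, Rivermont 10, Pinehurst 2, Claybrook 3 (total 25).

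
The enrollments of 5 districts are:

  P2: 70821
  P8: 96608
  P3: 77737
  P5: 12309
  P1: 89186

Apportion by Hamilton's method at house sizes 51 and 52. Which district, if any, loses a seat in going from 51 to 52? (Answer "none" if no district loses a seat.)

none

At 51 seats: P2 10, P8 14, P3 12, P5 2, P1 13.
At 52 seats: P2 11, P8 14, P3 12, P5 2, P1 13.
No district's allocation decreased.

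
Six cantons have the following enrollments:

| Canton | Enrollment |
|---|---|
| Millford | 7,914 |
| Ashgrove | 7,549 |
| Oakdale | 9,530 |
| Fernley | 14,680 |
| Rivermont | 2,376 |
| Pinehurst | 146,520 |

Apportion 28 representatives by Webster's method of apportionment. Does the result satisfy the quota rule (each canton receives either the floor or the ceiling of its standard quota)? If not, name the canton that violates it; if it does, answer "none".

Standard quotas: Millford 1.175, Ashgrove 1.121, Oakdale 1.415, Fernley 2.180, Rivermont 0.353, Pinehurst 21.756.
Webster allocation: Millford 1, Ashgrove 1, Oakdale 1, Fernley 2, Rivermont 0, Pinehurst 23.
Pinehurst has quota 21.756 (lower 21, upper 22) but receives 23 — outside the quota interval.

Pinehurst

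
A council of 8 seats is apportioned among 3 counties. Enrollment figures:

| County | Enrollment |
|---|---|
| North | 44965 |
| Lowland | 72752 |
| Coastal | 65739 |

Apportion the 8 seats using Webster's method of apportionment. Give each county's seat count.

North 2, Lowland 3, Coastal 3

Standard divisor 183456/8 ≈ 22932; standard quotas: North 1.961, Lowland 3.173, Coastal 2.867.
Rounding to the nearest integer gives North 2, Lowland 3, Coastal 3 — total 8, matching the house size, so no adjustment is needed.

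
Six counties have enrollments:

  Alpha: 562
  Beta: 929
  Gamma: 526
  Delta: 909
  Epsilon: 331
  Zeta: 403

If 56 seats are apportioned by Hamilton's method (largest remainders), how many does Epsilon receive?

5

The standard divisor is 3660/56 ≈ 65.357.
Standard quotas: Alpha 8.599, Beta 14.214, Gamma 8.048, Delta 13.908, Epsilon 5.064, Zeta 6.166.
Lower quotas: Alpha 8, Beta 14, Gamma 8, Delta 13, Epsilon 5, Zeta 6 (sum 54, leaving 2 seats).
Remainders in descending order: Delta 0.908, Alpha 0.599, Beta 0.214, Zeta 0.166, Epsilon 0.064, Gamma 0.048.
Largest remainders: Delta, Alpha receive the extra seats.
Epsilon receives 5.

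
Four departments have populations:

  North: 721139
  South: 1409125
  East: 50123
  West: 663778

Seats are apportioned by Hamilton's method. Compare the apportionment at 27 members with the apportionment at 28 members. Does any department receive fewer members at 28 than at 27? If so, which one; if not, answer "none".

East

At 27 seats: North 7, South 13, East 1, West 6.
At 28 seats: North 7, South 14, East 0, West 7.
East drops from 1 to 0.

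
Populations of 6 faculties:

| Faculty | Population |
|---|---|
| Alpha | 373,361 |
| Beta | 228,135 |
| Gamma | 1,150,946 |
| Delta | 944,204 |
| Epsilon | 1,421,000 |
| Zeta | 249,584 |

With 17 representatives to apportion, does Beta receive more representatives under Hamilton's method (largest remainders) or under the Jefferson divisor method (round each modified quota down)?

Hamilton

Hamilton: Alpha 1, Beta 1, Gamma 4, Delta 4, Epsilon 6, Zeta 1.
Jefferson: Alpha 1, Beta 0, Gamma 5, Delta 4, Epsilon 6, Zeta 1.
Beta gets 1 under Hamilton and 0 under Jefferson.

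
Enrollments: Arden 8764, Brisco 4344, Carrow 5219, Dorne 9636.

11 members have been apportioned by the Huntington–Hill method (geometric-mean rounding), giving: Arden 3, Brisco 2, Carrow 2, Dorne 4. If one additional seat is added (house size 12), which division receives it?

Priority for the next seat is population ÷ (√(s·(s+1))).
Priorities: Arden 2529.949, Brisco 1773.431, Carrow 2130.648, Dorne 2154.675.
Highest priority: Arden.

Arden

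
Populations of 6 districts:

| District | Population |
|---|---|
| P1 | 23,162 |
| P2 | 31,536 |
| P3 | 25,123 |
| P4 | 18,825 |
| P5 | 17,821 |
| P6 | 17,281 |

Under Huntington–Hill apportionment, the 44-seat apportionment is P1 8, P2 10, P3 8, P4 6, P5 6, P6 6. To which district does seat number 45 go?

P2

Priority for the next seat is population ÷ (√(s·(s+1))).
Priorities: P1 2729.668, P2 3006.840, P3 2960.774, P4 2904.761, P5 2749.840, P6 2666.516.
Highest priority: P2.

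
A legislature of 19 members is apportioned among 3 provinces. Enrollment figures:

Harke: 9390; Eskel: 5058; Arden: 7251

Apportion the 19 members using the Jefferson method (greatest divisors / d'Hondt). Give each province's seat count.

Harke=9, Eskel=4, Arden=6

Standard divisor 21699/19 ≈ 1142.053; standard quotas: Harke 8.222, Eskel 4.429, Arden 6.349.
Rounding down gives 8, 4, 6 = 18 seats, so the divisor must be adjusted.
With modified divisor 1040: modified quotas Harke 9.029, Eskel 4.863, Arden 6.972.
Rounding down: Harke 9, Eskel 4, Arden 6 (total 19).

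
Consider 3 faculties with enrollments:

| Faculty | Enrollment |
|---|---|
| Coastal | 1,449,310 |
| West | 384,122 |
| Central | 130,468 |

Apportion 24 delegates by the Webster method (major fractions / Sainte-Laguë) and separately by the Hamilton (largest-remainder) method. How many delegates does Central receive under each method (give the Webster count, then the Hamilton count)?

Webster: Coastal 17, West 5, Central 2.
Hamilton: Coastal 18, West 5, Central 1.
Central gets 2 under Webster and 1 under Hamilton.

2 and 1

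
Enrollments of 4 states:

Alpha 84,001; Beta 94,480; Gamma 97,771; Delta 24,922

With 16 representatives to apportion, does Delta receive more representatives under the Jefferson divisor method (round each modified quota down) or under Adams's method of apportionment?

Adams

Jefferson: Alpha 5, Beta 5, Gamma 5, Delta 1.
Adams: Alpha 4, Beta 5, Gamma 5, Delta 2.
Delta gets 1 under Jefferson and 2 under Adams.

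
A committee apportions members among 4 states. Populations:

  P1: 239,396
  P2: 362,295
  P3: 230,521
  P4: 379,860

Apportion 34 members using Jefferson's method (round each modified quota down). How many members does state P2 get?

Standard divisor 1212072/34 ≈ 35649.176; standard quotas: P1 6.715, P2 10.163, P3 6.466, P4 10.656.
Rounding down gives 6, 10, 6, 10 = 32 seats, so the divisor must be adjusted.
With modified divisor 33600: modified quotas P1 7.125, P2 10.783, P3 6.861, P4 11.305.
Rounding down: P1 7, P2 10, P3 6, P4 11 (total 34).
P2 receives 10.

10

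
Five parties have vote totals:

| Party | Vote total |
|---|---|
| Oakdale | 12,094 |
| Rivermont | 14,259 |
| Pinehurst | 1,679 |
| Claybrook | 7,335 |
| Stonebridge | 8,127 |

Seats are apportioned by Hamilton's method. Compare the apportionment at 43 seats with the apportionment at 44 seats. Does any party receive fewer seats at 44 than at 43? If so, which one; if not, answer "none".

none

At 43 seats: Oakdale 12, Rivermont 14, Pinehurst 2, Claybrook 7, Stonebridge 8.
At 44 seats: Oakdale 12, Rivermont 15, Pinehurst 2, Claybrook 7, Stonebridge 8.
No party's allocation decreased.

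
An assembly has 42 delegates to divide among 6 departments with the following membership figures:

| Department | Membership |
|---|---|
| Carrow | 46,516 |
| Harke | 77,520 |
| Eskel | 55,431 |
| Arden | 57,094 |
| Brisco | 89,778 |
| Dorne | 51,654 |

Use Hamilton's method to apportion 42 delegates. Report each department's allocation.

Carrow=5, Harke=9, Eskel=6, Arden=6, Brisco=10, Dorne=6

Total 377993; standard divisor 377993/42 ≈ 8999.833.
Standard quotas: Carrow 5.1685, Harke 8.6135, Eskel 6.1591, Arden 6.3439, Brisco 9.9755, Dorne 5.7394.
Lower quotas: Carrow 5, Harke 8, Eskel 6, Arden 6, Brisco 9, Dorne 5 (sum 39, leaving 3 seats).
Remainders in descending order: Brisco 0.9755, Dorne 0.7394, Harke 0.6135, Arden 0.3439, Carrow 0.1685, Eskel 0.1591.
Largest remainders: Brisco, Dorne, Harke receive the extra seats.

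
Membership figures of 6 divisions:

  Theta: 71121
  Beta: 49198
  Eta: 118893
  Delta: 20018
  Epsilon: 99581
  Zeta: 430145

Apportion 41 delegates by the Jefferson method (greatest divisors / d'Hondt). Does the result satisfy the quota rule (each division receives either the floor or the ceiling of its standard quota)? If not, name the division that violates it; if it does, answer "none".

Standard quotas: Theta 3.696, Beta 2.557, Eta 6.179, Delta 1.040, Epsilon 5.175, Zeta 22.354.
Jefferson allocation: Theta 3, Beta 2, Eta 6, Delta 1, Epsilon 5, Zeta 24.
Zeta has quota 22.354 (lower 22, upper 23) but receives 24 — outside the quota interval.

Zeta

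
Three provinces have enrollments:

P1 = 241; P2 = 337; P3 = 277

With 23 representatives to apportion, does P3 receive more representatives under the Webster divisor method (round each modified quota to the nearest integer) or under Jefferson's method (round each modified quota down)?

Jefferson

Webster: P1 7, P2 9, P3 7.
Jefferson: P1 6, P2 9, P3 8.
P3 gets 7 under Webster and 8 under Jefferson.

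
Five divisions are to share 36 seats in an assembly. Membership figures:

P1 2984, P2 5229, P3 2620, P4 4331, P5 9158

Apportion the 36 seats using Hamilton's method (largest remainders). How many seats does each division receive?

Total 24322; standard divisor 24322/36 ≈ 675.611.
Standard quotas: P1 4.4167, P2 7.7397, P3 3.8780, P4 6.4105, P5 13.5551.
Lower quotas: P1 4, P2 7, P3 3, P4 6, P5 13 (sum 33, leaving 3 seats).
Remainders in descending order: P3 0.8780, P2 0.7397, P5 0.5551, P1 0.4167, P4 0.4105.
Largest remainders: P3, P2, P5 receive the extra seats.

P1 4; P2 8; P3 4; P4 6; P5 14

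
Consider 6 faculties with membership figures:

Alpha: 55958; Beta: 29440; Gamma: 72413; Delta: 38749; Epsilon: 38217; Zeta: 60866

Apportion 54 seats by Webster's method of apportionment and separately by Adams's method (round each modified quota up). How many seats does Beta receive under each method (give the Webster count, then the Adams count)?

5 and 6

Webster: Alpha 10, Beta 5, Gamma 14, Delta 7, Epsilon 7, Zeta 11.
Adams: Alpha 10, Beta 6, Gamma 13, Delta 7, Epsilon 7, Zeta 11.
Beta gets 5 under Webster and 6 under Adams.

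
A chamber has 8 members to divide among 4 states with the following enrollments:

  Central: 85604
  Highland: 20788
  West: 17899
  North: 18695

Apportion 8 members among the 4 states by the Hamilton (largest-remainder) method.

Total 142986; standard divisor 142986/8 ≈ 17873.25.
Standard quotas: Central 4.7895, Highland 1.1631, West 1.0014, North 1.0460.
Lower quotas: Central 4, Highland 1, West 1, North 1 (sum 7, leaving 1 seat).
Remainders in descending order: Central 0.7895, Highland 0.1631, North 0.0460, West 0.0014.
The surplus seat goes to Central.

Central 5, Highland 1, West 1, North 1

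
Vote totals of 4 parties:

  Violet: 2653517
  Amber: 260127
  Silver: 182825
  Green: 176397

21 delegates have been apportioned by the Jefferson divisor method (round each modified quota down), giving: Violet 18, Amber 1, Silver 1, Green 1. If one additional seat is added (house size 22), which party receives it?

Violet

Priority for the next seat is population ÷ (current seats + 1).
Priorities: Violet 139658.789, Amber 130063.500, Silver 91412.500, Green 88198.500.
Highest priority: Violet.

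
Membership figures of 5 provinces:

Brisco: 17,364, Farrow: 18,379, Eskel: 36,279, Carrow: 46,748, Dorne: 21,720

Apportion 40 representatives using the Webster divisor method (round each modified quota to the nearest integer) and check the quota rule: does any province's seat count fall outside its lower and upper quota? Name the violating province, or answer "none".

none

Standard quotas: Brisco 4.944, Farrow 5.233, Eskel 10.329, Carrow 13.310, Dorne 6.184.
Webster allocation: Brisco 5, Farrow 5, Eskel 10, Carrow 14, Dorne 6.
Every allocation lies between the lower and upper quota.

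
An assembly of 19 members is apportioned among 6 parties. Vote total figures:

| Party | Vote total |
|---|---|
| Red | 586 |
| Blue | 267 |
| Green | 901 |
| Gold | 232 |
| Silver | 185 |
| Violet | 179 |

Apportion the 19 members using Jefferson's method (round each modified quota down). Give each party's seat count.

Standard divisor 2350/19 ≈ 123.684; standard quotas: Red 4.738, Blue 2.159, Green 7.285, Gold 1.876, Silver 1.496, Violet 1.447.
Rounding down gives 4, 2, 7, 1, 1, 1 = 16 seats, so the divisor must be adjusted.
With modified divisor 110: modified quotas Red 5.327, Blue 2.427, Green 8.191, Gold 2.109, Silver 1.682, Violet 1.627.
Rounding down: Red 5, Blue 2, Green 8, Gold 2, Silver 1, Violet 1 (total 19).

Red 5; Blue 2; Green 8; Gold 2; Silver 1; Violet 1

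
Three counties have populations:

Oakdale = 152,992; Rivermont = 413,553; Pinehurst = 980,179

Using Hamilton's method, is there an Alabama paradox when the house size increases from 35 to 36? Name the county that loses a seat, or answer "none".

Oakdale

At 35 seats: Oakdale 4, Rivermont 9, Pinehurst 22.
At 36 seats: Oakdale 3, Rivermont 10, Pinehurst 23.
Oakdale drops from 4 to 3.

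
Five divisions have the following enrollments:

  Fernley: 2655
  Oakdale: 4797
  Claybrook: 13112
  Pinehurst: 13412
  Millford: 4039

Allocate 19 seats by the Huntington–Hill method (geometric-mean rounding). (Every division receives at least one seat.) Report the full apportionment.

Fernley: 1, Oakdale: 2, Claybrook: 7, Pinehurst: 7, Millford: 2

With divisor 1991: modified quotas Fernley 1.334, Oakdale 2.409, Claybrook 6.586, Pinehurst 6.736, Millford 2.029.
Geometric-mean thresholds: Fernley √(1·2)=1.414, Oakdale √(2·3)=2.449, Claybrook √(6·7)=6.481, Pinehurst √(6·7)=6.481, Millford √(2·3)=2.449.
Each quota rounded against its threshold gives Fernley 1, Oakdale 2, Claybrook 7, Pinehurst 7, Millford 2 (total 19).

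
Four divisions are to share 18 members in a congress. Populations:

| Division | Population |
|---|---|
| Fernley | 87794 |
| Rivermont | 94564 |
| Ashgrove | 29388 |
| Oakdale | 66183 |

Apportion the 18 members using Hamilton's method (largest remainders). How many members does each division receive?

Fernley 6; Rivermont 6; Ashgrove 2; Oakdale 4

Standard divisor: 277929 ÷ 18 ≈ 15440.5.
Standard quotas: Fernley 5.6860, Rivermont 6.1244, Ashgrove 1.9033, Oakdale 4.2863.
Lower quotas: Fernley 5, Rivermont 6, Ashgrove 1, Oakdale 4 (sum 16, leaving 2 seats).
Remainders in descending order: Ashgrove 0.9033, Fernley 0.6860, Oakdale 0.2863, Rivermont 0.1244.
Largest remainders: Ashgrove, Fernley receive the extra seats.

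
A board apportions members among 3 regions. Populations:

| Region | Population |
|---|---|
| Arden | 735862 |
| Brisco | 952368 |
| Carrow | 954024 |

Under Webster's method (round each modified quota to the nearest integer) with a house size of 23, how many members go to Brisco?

8

Standard divisor 2642254/23 ≈ 114880.609; standard quotas: Arden 6.405, Brisco 8.290, Carrow 8.304.
Rounding to the nearest integer gives 6, 8, 8 = 22 seats, so the divisor must be adjusted.
With modified divisor 112700: modified quotas Arden 6.529, Brisco 8.450, Carrow 8.465.
Rounding to the nearest integer: Arden 7, Brisco 8, Carrow 8 (total 23).
Brisco receives 8.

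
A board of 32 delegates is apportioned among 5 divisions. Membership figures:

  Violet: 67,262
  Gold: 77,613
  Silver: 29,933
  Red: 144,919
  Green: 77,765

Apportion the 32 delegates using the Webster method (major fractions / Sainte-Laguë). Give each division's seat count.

Violet: 6, Gold: 6, Silver: 2, Red: 12, Green: 6

Standard divisor 397492/32 ≈ 12421.625; standard quotas: Violet 5.415, Gold 6.248, Silver 2.410, Red 11.667, Green 6.260.
Rounding to the nearest integer gives 5, 6, 2, 12, 6 = 31 seats, so the divisor must be adjusted.
With modified divisor 12100: modified quotas Violet 5.559, Gold 6.414, Silver 2.474, Red 11.977, Green 6.427.
Rounding to the nearest integer: Violet 6, Gold 6, Silver 2, Red 12, Green 6 (total 32).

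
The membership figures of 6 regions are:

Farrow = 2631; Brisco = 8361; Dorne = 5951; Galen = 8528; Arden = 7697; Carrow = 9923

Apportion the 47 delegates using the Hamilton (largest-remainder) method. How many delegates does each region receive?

Farrow: 3; Brisco: 9; Dorne: 7; Galen: 9; Arden: 8; Carrow: 11

The standard divisor is 43091/47 ≈ 916.83.
Standard quotas: Farrow 2.8697, Brisco 9.1195, Dorne 6.4908, Galen 9.3016, Arden 8.3952, Carrow 10.8232.
Lower quotas: Farrow 2, Brisco 9, Dorne 6, Galen 9, Arden 8, Carrow 10 (sum 44, leaving 3 seats).
Remainders in descending order: Farrow 0.8697, Carrow 0.8232, Dorne 0.4908, Arden 0.3952, Galen 0.3016, Brisco 0.1195.
Largest remainders: Farrow, Carrow, Dorne receive the extra seats.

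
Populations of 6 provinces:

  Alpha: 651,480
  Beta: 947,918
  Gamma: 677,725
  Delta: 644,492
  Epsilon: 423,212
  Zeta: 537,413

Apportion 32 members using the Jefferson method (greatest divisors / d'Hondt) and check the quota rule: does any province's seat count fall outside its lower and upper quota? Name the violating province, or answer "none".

Standard quotas: Alpha 5.370, Beta 7.813, Gamma 5.586, Delta 5.312, Epsilon 3.488, Zeta 4.430.
Jefferson allocation: Alpha 6, Beta 8, Gamma 6, Delta 5, Epsilon 3, Zeta 4.
Every allocation lies between the lower and upper quota.

none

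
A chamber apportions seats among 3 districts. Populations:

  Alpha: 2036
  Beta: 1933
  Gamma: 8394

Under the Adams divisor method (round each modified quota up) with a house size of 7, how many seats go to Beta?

Standard divisor 12363/7 ≈ 1766.143; standard quotas: Alpha 1.153, Beta 1.094, Gamma 4.753.
Rounding up gives 2, 2, 5 = 9 seats, so the divisor must be adjusted.
With modified divisor 2079.75: modified quotas Alpha 0.979, Beta 0.929, Gamma 4.036.
Rounding up: Alpha 1, Beta 1, Gamma 5 (total 7).
Beta receives 1.

1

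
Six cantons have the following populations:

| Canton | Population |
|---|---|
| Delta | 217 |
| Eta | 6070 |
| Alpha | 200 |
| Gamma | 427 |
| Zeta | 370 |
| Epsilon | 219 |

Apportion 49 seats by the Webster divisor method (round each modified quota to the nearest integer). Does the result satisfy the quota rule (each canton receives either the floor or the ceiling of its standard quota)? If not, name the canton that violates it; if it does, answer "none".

Standard quotas: Delta 1.417, Eta 39.641, Alpha 1.306, Gamma 2.789, Zeta 2.416, Epsilon 1.430.
Webster allocation: Delta 1, Eta 41, Alpha 1, Gamma 3, Zeta 2, Epsilon 1.
Eta has quota 39.641 (lower 39, upper 40) but receives 41 — outside the quota interval.

Eta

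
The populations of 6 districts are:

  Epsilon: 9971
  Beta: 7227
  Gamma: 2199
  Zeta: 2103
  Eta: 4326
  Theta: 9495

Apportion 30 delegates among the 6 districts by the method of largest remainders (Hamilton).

The standard divisor is 35321/30 ≈ 1177.367.
Standard quotas: Epsilon 8.4689, Beta 6.1383, Gamma 1.8677, Zeta 1.7862, Eta 3.6743, Theta 8.0646.
Lower quotas: Epsilon 8, Beta 6, Gamma 1, Zeta 1, Eta 3, Theta 8 (sum 27, leaving 3 seats).
Remainders in descending order: Gamma 0.8677, Zeta 0.7862, Eta 0.6743, Epsilon 0.4689, Beta 0.1383, Theta 0.0646.
Largest remainders: Gamma, Zeta, Eta receive the extra seats.

Epsilon 8, Beta 6, Gamma 2, Zeta 2, Eta 4, Theta 8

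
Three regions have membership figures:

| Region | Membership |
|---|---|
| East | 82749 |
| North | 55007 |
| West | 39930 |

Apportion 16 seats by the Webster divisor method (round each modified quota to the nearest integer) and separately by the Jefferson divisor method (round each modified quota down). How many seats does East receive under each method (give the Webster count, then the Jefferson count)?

Webster: East 7, North 5, West 4.
Jefferson: East 8, North 5, West 3.
East gets 7 under Webster and 8 under Jefferson.

7 and 8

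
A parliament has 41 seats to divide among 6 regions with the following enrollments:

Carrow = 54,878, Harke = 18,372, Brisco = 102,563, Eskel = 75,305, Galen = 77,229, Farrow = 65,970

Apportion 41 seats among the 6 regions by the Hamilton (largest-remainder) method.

Carrow=6, Harke=2, Brisco=10, Eskel=8, Galen=8, Farrow=7

Standard divisor: 394317 ÷ 41 ≈ 9617.488.
Standard quotas: Carrow 5.7061, Harke 1.9103, Brisco 10.6642, Eskel 7.8300, Galen 8.0301, Farrow 6.8594.
Lower quotas: Carrow 5, Harke 1, Brisco 10, Eskel 7, Galen 8, Farrow 6 (sum 37, leaving 4 seats).
Remainders in descending order: Harke 0.9103, Farrow 0.8594, Eskel 0.8300, Carrow 0.7061, Brisco 0.6642, Galen 0.0301.
The surplus seats go to Harke, Farrow, Eskel, Carrow.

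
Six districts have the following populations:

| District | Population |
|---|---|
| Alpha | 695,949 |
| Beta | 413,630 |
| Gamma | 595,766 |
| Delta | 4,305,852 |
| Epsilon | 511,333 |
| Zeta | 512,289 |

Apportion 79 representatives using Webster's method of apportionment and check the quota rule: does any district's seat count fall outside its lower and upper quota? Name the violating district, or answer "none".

Standard quotas: Alpha 7.815, Beta 4.645, Gamma 6.690, Delta 48.354, Epsilon 5.742, Zeta 5.753.
Webster allocation: Alpha 8, Beta 5, Gamma 7, Delta 47, Epsilon 6, Zeta 6.
Delta has quota 48.354 (lower 48, upper 49) but receives 47 — outside the quota interval.

Delta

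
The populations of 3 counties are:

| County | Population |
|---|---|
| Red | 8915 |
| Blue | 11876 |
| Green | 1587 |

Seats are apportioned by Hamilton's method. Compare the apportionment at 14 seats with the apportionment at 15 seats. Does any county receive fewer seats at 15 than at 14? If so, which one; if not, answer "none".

none

At 14 seats: Red 6, Blue 7, Green 1.
At 15 seats: Red 6, Blue 8, Green 1.
No county's allocation decreased.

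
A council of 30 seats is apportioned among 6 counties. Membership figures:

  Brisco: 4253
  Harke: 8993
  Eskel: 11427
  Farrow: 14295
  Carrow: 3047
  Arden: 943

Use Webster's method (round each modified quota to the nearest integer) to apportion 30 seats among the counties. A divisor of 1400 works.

Brisco=3, Harke=6, Eskel=8, Farrow=10, Carrow=2, Arden=1

With modified divisor 1400: modified quotas Brisco 3.038, Harke 6.424, Eskel 8.162, Farrow 10.211, Carrow 2.176, Arden 0.674.
Rounding to the nearest integer: Brisco 3, Harke 6, Eskel 8, Farrow 10, Carrow 2, Arden 1 (total 30).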